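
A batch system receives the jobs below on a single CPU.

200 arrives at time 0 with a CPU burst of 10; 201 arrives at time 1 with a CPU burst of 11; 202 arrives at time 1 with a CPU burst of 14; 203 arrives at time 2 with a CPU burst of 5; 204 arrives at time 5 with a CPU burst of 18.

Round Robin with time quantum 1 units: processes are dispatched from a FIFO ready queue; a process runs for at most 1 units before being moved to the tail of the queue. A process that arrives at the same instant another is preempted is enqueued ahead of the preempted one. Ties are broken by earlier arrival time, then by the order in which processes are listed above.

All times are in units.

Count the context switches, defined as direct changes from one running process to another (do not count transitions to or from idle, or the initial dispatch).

52

Gantt: | 200 0-1 | 201 1-2 | 202 2-3 | 200 3-4 | 203 4-5 | 201 5-6 | 202 6-7 | 200 7-8 | 204 8-9 | 203 9-10 | 201 10-11 | 202 11-12 | 200 12-13 | 204 13-14 | 203 14-15 | 201 15-16 | 202 16-17 | 200 17-18 | 204 18-19 | 203 19-20 | 201 20-21 | 202 21-22 | 200 22-23 | 204 23-24 | 203 24-25 | 201 25-26 | 202 26-27 | 200 27-28 | 204 28-29 | 201 29-30 | 202 30-31 | 200 31-32 | 204 32-33 | 201 33-34 | 202 34-35 | 200 35-36 | 204 36-37 | 201 37-38 | 202 38-39 | 200 39-40 | 204 40-41 | 201 41-42 | 202 42-43 | 204 43-44 | 201 44-45 | 202 45-46 | 204 46-47 | 202 47-48 | 204 48-49 | 202 49-50 | 204 50-51 | 202 51-52 | 204 52-58 |
Completion: 200=40  201=45  202=52  203=25  204=58
Turnaround (C−A): 200=40  201=44  202=51  203=23  204=53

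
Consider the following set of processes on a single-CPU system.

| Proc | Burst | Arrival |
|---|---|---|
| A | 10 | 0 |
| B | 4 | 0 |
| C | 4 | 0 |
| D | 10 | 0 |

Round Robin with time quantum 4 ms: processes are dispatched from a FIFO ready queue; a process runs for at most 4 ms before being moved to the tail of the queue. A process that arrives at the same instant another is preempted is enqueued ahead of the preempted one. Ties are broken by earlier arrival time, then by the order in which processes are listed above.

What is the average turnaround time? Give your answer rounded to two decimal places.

Gantt: | A 0-4 | B 4-8 | C 8-12 | D 12-16 | A 16-20 | D 20-24 | A 24-26 | D 26-28 |
Completion: A=26  B=8  C=12  D=28
Turnaround (C−A): A=26  B=8  C=12  D=28
Turnaround times: A=26, B=8, C=12, D=28
Average turnaround = (26+8+12+28) / 4 = 74/4 = 18.50

18.50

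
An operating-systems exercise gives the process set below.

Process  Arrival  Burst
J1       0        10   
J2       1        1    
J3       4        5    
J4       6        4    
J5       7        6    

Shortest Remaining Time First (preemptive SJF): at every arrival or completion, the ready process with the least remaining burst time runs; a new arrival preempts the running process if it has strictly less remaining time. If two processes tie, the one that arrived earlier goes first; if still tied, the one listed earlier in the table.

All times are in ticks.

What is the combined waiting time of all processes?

Gantt: | J1 0-1 | J2 1-2 | J1 2-4 | J3 4-9 | J4 9-13 | J5 13-19 | J1 19-26 |
Completion: J1=26  J2=2  J3=9  J4=13  J5=19
Waiting = turnaround − burst: J1=16, J2=0, J3=0, J4=3, J5=6
Total waiting = 16 + 0 + 0 + 3 + 6 = 25

25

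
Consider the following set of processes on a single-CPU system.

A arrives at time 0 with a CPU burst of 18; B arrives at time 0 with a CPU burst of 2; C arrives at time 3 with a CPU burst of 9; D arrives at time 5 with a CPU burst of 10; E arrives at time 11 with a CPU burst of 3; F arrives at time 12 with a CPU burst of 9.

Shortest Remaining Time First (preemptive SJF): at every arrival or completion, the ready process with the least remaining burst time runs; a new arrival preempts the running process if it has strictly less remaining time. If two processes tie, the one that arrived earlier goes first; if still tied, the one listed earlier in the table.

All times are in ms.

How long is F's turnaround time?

12

Schedule: | B 0-2 | A 2-3 | C 3-12 | E 12-15 | F 15-24 | D 24-34 | A 34-51 |
Completion: A=51  B=2  C=12  D=34  E=15  F=24
Turnaround (C−A): A=51  B=2  C=9  D=29  E=4  F=12
Turnaround(F) = completion − arrival = 24 − 12 = 12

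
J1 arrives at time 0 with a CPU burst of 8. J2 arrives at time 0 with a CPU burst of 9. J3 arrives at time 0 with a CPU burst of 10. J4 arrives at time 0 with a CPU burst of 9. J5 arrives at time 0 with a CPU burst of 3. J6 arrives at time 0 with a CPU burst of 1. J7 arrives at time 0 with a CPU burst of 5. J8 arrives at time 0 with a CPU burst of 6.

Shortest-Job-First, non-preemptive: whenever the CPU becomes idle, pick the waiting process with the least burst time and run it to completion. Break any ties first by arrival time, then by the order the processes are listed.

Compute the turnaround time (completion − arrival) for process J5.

4

Timeline: | J6 0-1 | J5 1-4 | J7 4-9 | J8 9-15 | J1 15-23 | J2 23-32 | J4 32-41 | J3 41-51 |
Completion: J1=23  J2=32  J3=51  J4=41  J5=4  J6=1  J7=9  J8=15
Turnaround (C−A): J1=23  J2=32  J3=51  J4=41  J5=4  J6=1  J7=9  J8=15
Turnaround(J5) = completion − arrival = 4 − 0 = 4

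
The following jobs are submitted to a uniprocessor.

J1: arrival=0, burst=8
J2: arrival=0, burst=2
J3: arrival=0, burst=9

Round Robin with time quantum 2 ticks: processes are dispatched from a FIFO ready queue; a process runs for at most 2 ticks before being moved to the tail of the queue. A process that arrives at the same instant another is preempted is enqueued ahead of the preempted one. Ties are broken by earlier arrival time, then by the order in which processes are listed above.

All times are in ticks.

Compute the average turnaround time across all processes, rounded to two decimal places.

Timeline: | J1 0-2 | J2 2-4 | J3 4-6 | J1 6-8 | J3 8-10 | J1 10-12 | J3 12-14 | J1 14-16 | J3 16-19 |
Completion: J1=16  J2=4  J3=19
Turnaround (C−A): J1=16  J2=4  J3=19
Turnaround times: J1=16, J2=4, J3=19
Average turnaround = (16+4+19) / 3 = 39/3 = 13.00

13.00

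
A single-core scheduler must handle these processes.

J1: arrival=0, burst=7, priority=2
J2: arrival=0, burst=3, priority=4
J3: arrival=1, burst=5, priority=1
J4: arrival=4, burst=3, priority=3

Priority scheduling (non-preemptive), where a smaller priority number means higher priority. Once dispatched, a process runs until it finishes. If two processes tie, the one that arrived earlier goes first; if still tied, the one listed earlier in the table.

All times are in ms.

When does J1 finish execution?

Schedule: | J1 0-7 | J3 7-12 | J4 12-15 | J2 15-18 |
Completion: J1=7  J2=18  J3=12  J4=15
Turnaround (C−A): J1=7  J2=18  J3=11  J4=11

7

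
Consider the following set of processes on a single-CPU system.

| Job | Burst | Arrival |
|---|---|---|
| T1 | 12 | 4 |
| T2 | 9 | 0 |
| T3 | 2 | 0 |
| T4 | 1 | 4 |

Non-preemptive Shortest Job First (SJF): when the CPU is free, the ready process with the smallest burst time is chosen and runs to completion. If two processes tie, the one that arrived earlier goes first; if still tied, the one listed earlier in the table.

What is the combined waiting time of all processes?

17

Timeline: | T3 0-2 | T2 2-11 | T4 11-12 | T1 12-24 |
Completion: T1=24  T2=11  T3=2  T4=12
Waiting = turnaround − burst: T1=8, T2=2, T3=0, T4=7
Total waiting = 8 + 2 + 0 + 7 = 17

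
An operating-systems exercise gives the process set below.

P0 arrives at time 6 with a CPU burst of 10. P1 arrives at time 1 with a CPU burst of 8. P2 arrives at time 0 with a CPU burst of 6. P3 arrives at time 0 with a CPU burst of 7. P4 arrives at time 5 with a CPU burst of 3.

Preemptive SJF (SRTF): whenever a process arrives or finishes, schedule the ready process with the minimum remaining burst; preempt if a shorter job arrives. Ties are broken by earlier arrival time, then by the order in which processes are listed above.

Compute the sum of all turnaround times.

Gantt: | P2 0-6 | P4 6-9 | P3 9-16 | P1 16-24 | P0 24-34 |
Completion: P0=34  P1=24  P2=6  P3=16  P4=9
Turnaround (C−A): P0=28  P1=23  P2=6  P3=16  P4=4
Turnaround = completion − arrival: P0=28, P1=23, P2=6, P3=16, P4=4
Total turnaround = 28 + 23 + 6 + 16 + 4 = 77

77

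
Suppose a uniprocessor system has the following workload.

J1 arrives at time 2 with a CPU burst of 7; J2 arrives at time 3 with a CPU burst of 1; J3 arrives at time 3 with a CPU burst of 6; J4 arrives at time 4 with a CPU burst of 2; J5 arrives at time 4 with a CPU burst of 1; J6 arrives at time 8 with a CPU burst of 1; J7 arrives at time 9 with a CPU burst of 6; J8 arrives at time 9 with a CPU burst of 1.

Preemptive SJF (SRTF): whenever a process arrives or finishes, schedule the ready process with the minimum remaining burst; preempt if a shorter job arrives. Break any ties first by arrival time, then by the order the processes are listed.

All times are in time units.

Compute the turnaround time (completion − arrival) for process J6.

1

Schedule: | idle 0-2 | J1 2-3 | J2 3-4 | J5 4-5 | J4 5-7 | J1 7-8 | J6 8-9 | J8 9-10 | J1 10-15 | J3 15-21 | J7 21-27 |
Completion: J1=15  J2=4  J3=21  J4=7  J5=5  J6=9  J7=27  J8=10
Turnaround (C−A): J1=13  J2=1  J3=18  J4=3  J5=1  J6=1  J7=18  J8=1
Turnaround(J6) = completion − arrival = 9 − 8 = 1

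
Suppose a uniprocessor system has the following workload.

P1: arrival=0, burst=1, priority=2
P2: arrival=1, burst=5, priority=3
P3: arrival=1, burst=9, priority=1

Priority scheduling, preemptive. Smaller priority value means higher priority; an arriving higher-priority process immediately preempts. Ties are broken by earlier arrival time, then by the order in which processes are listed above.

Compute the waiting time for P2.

Schedule: | P1 0-1 | P3 1-10 | P2 10-15 |
Completion: P1=1  P2=15  P3=10
Waiting(P2) = turnaround − burst = 14 − 5 = 9

9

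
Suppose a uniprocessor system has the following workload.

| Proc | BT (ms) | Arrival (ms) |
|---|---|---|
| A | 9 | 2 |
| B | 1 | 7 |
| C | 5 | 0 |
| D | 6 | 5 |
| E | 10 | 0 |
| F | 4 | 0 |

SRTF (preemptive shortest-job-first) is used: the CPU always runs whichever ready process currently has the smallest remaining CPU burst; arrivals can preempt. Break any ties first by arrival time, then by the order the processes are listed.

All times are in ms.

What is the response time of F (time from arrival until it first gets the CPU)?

Timeline: | F 0-4 | C 4-7 | B 7-8 | C 8-10 | D 10-16 | A 16-25 | E 25-35 |
Completion: A=25  B=8  C=10  D=16  E=35  F=4
Turnaround (C−A): A=23  B=1  C=10  D=11  E=35  F=4
Response(F) = first start − arrival = 0 − 0 = 0

0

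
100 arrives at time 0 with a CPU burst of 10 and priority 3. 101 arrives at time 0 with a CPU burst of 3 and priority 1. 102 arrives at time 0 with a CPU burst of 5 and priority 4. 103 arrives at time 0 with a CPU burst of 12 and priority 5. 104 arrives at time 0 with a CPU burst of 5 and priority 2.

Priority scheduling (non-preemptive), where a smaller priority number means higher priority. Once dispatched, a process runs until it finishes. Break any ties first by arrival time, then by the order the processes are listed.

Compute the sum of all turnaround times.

Schedule: | 101 0-3 | 104 3-8 | 100 8-18 | 102 18-23 | 103 23-35 |
Completion: 100=18  101=3  102=23  103=35  104=8
Turnaround = completion − arrival: 100=18, 101=3, 102=23, 103=35, 104=8
Total turnaround = 18 + 3 + 23 + 35 + 8 = 87

87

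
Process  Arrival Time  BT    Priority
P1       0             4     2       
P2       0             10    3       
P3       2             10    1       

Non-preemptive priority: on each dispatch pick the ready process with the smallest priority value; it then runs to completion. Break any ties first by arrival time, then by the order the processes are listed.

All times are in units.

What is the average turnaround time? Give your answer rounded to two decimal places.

13.33

Gantt: | P1 0-4 | P3 4-14 | P2 14-24 |
Completion: P1=4  P2=24  P3=14
Turnaround times: P1=4, P2=24, P3=12
Average turnaround = (4+24+12) / 3 = 40/3 = 13.33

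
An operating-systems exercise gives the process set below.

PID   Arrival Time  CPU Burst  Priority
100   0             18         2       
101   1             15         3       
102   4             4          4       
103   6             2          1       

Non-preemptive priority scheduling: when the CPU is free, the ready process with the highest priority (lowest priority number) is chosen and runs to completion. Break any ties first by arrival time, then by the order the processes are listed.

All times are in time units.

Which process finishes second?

Gantt: | 100 0-18 | 103 18-20 | 101 20-35 | 102 35-39 |
Completion: 100=18  101=35  102=39  103=20
Finish order: 100 → 103 → 101 → 102

103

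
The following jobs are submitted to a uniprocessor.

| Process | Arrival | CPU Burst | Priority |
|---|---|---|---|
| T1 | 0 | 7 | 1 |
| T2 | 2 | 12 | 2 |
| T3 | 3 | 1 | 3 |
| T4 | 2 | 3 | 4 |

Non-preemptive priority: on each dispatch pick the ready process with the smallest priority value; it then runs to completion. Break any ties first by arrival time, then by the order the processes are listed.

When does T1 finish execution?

Timeline: | T1 0-7 | T2 7-19 | T3 19-20 | T4 20-23 |
Completion: T1=7  T2=19  T3=20  T4=23

7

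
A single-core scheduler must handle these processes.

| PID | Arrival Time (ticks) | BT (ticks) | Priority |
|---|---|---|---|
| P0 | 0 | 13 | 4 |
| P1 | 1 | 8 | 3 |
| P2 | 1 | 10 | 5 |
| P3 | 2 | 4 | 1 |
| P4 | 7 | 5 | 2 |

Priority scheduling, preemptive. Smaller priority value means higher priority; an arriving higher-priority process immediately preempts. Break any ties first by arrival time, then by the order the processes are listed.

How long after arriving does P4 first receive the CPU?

Gantt: | P0 0-1 | P1 1-2 | P3 2-6 | P1 6-7 | P4 7-12 | P1 12-18 | P0 18-30 | P2 30-40 |
Completion: P0=30  P1=18  P2=40  P3=6  P4=12
Response(P4) = first start − arrival = 7 − 7 = 0

0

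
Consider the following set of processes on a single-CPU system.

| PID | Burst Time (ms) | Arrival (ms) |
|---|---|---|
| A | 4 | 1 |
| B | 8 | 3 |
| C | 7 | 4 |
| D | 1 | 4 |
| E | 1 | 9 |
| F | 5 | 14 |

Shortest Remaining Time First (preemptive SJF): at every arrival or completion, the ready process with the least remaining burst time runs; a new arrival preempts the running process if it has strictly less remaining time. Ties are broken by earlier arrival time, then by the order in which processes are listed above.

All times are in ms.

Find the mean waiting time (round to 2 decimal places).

3.33

Schedule: | idle 0-1 | A 1-5 | D 5-6 | C 6-9 | E 9-10 | C 10-14 | F 14-19 | B 19-27 |
Completion: A=5  B=27  C=14  D=6  E=10  F=19
Waiting times: A=0, B=16, C=3, D=1, E=0, F=0
Average waiting = (0+16+3+1+0+0) / 6 = 20/6 = 3.33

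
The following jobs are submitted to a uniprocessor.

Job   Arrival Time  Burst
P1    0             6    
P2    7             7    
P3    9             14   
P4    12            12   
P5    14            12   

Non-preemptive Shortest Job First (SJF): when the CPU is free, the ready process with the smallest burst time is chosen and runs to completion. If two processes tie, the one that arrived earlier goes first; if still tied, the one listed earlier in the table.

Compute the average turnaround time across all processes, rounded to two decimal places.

Timeline: | P1 0-6 | idle 6-7 | P2 7-14 | P4 14-26 | P5 26-38 | P3 38-52 |
Completion: P1=6  P2=14  P3=52  P4=26  P5=38
Turnaround times: P1=6, P2=7, P3=43, P4=14, P5=24
Average turnaround = (6+7+43+14+24) / 5 = 94/5 = 18.80

18.80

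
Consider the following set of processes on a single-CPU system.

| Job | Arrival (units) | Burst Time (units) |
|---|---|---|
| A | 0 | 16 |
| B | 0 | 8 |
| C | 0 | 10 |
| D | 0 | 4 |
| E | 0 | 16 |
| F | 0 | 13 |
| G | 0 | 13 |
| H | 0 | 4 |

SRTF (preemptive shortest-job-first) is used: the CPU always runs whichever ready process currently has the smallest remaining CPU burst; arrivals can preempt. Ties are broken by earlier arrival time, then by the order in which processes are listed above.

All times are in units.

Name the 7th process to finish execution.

Timeline: | D 0-4 | H 4-8 | B 8-16 | C 16-26 | F 26-39 | G 39-52 | A 52-68 | E 68-84 |
Completion: A=68  B=16  C=26  D=4  E=84  F=39  G=52  H=8
Turnaround (C−A): A=68  B=16  C=26  D=4  E=84  F=39  G=52  H=8
Finish order: D → H → B → C → F → G → A → E

A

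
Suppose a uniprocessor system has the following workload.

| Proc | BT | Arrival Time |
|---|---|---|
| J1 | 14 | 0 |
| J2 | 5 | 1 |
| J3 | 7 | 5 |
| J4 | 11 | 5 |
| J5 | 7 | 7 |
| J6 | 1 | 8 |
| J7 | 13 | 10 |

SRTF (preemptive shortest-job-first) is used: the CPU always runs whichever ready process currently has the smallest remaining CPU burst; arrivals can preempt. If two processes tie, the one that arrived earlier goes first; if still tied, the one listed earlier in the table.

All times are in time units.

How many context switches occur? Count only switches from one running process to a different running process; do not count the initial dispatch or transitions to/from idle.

Timeline: | J1 0-1 | J2 1-6 | J3 6-8 | J6 8-9 | J3 9-14 | J5 14-21 | J4 21-32 | J1 32-45 | J7 45-58 |
Completion: J1=45  J2=6  J3=14  J4=32  J5=21  J6=9  J7=58

8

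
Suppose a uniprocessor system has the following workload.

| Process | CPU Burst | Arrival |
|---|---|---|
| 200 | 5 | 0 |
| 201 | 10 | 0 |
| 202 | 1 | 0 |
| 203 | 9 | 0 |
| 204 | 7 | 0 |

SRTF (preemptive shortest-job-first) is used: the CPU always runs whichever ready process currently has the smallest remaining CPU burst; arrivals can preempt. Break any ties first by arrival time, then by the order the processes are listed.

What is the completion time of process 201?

32

Timeline: | 202 0-1 | 200 1-6 | 204 6-13 | 203 13-22 | 201 22-32 |
Completion: 200=6  201=32  202=1  203=22  204=13
Turnaround (C−A): 200=6  201=32  202=1  203=22  204=13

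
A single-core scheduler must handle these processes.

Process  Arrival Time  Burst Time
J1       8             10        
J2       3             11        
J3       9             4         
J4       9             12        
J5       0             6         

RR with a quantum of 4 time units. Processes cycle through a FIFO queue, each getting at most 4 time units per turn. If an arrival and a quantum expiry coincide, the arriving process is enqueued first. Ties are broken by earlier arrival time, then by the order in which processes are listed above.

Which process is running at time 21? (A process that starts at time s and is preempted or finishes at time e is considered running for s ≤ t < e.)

Gantt: | J5 0-4 | J2 4-8 | J5 8-10 | J1 10-14 | J2 14-18 | J3 18-22 | J4 22-26 | J1 26-30 | J2 30-33 | J4 33-37 | J1 37-39 | J4 39-43 |
Completion: J1=39  J2=33  J3=22  J4=43  J5=10

J3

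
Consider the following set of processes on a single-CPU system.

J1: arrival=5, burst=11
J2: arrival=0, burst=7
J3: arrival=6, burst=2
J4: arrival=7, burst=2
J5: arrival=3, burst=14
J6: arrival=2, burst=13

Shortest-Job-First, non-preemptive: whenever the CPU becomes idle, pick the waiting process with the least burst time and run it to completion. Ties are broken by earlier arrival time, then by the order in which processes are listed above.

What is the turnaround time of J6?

Schedule: | J2 0-7 | J3 7-9 | J4 9-11 | J1 11-22 | J6 22-35 | J5 35-49 |
Completion: J1=22  J2=7  J3=9  J4=11  J5=49  J6=35
Turnaround (C−A): J1=17  J2=7  J3=3  J4=4  J5=46  J6=33
Turnaround(J6) = completion − arrival = 35 − 2 = 33

33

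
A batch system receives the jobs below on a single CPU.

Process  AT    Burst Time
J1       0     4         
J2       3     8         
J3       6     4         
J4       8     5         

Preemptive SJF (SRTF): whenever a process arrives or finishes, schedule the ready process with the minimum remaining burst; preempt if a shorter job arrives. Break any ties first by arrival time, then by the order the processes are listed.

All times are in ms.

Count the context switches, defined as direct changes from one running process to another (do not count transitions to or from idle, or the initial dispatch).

Timeline: | J1 0-4 | J2 4-6 | J3 6-10 | J4 10-15 | J2 15-21 |
Completion: J1=4  J2=21  J3=10  J4=15

4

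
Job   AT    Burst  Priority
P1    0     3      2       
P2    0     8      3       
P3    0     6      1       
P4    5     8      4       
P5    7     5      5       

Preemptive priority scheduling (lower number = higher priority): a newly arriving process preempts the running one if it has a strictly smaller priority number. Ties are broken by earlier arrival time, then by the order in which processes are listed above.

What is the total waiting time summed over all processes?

Gantt: | P3 0-6 | P1 6-9 | P2 9-17 | P4 17-25 | P5 25-30 |
Completion: P1=9  P2=17  P3=6  P4=25  P5=30
Waiting = turnaround − burst: P1=6, P2=9, P3=0, P4=12, P5=18
Total waiting = 6 + 9 + 0 + 12 + 18 = 45

45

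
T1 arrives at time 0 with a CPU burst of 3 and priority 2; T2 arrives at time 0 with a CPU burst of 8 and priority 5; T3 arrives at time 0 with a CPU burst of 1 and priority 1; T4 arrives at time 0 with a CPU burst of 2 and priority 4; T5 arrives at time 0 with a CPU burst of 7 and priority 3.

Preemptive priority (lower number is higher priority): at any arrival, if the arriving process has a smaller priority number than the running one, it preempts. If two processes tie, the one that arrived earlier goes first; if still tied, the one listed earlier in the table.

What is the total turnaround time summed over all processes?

Timeline: | T3 0-1 | T1 1-4 | T5 4-11 | T4 11-13 | T2 13-21 |
Completion: T1=4  T2=21  T3=1  T4=13  T5=11
Turnaround = completion − arrival: T1=4, T2=21, T3=1, T4=13, T5=11
Total turnaround = 4 + 21 + 1 + 13 + 11 = 50

50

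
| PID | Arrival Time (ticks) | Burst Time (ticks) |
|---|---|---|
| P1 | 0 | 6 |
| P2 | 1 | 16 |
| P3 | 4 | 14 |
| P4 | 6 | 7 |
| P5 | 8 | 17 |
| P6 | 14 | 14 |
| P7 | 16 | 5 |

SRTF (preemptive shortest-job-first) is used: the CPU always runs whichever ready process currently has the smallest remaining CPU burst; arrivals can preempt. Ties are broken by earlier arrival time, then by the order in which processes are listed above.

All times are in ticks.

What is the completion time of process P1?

6

Timeline: | P1 0-6 | P4 6-13 | P3 13-16 | P7 16-21 | P3 21-32 | P6 32-46 | P2 46-62 | P5 62-79 |
Completion: P1=6  P2=62  P3=32  P4=13  P5=79  P6=46  P7=21
Turnaround (C−A): P1=6  P2=61  P3=28  P4=7  P5=71  P6=32  P7=5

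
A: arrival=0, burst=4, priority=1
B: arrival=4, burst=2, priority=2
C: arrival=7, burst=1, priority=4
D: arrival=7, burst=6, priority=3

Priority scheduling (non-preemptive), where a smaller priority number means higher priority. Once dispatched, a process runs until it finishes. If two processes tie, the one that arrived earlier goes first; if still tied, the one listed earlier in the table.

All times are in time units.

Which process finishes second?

B

Schedule: | A 0-4 | B 4-6 | idle 6-7 | D 7-13 | C 13-14 |
Completion: A=4  B=6  C=14  D=13
Turnaround (C−A): A=4  B=2  C=7  D=6
Finish order: A → B → D → C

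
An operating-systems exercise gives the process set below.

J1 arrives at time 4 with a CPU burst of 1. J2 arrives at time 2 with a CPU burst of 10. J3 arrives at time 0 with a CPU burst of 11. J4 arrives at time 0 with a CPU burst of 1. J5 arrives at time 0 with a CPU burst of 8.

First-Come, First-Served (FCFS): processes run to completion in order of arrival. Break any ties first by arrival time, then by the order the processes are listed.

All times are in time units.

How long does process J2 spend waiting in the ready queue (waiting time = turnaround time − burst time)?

Timeline: | J3 0-11 | J4 11-12 | J5 12-20 | J2 20-30 | J1 30-31 |
Completion: J1=31  J2=30  J3=11  J4=12  J5=20
Waiting(J2) = turnaround − burst = 28 − 10 = 18

18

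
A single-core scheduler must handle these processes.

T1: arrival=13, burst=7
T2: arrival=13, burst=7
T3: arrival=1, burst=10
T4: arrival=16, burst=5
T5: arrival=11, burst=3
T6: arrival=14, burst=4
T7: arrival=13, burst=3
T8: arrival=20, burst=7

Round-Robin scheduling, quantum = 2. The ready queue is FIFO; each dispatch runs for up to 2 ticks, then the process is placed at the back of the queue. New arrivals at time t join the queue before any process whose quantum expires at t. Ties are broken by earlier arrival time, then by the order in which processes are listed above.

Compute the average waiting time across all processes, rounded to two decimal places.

Gantt: | idle 0-1 | T3 1-11 | T5 11-13 | T1 13-15 | T2 15-17 | T7 17-19 | T5 19-20 | T6 20-22 | T1 22-24 | T4 24-26 | T2 26-28 | T7 28-29 | T8 29-31 | T6 31-33 | T1 33-35 | T4 35-37 | T2 37-39 | T8 39-41 | T1 41-42 | T4 42-43 | T2 43-44 | T8 44-47 |
Completion: T1=42  T2=44  T3=11  T4=43  T5=20  T6=33  T7=29  T8=47
Turnaround (C−A): T1=29  T2=31  T3=10  T4=27  T5=9  T6=19  T7=16  T8=27
Waiting times: T1=22, T2=24, T3=0, T4=22, T5=6, T6=15, T7=13, T8=20
Average waiting = (22+24+0+22+6+15+13+20) / 8 = 122/8 = 15.25

15.25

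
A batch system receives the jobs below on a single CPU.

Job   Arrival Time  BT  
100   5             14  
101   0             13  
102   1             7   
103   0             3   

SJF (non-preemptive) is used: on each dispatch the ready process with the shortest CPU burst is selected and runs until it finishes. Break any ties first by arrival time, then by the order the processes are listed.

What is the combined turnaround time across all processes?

67

Gantt: | 103 0-3 | 102 3-10 | 101 10-23 | 100 23-37 |
Completion: 100=37  101=23  102=10  103=3
Turnaround (C−A): 100=32  101=23  102=9  103=3
Turnaround = completion − arrival: 100=32, 101=23, 102=9, 103=3
Total turnaround = 32 + 23 + 9 + 3 = 67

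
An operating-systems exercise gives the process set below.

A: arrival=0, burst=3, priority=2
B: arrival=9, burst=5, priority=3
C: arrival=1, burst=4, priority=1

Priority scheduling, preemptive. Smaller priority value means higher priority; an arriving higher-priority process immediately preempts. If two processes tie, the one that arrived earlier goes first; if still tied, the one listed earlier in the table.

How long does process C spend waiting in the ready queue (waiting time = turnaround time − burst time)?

0

Schedule: | A 0-1 | C 1-5 | A 5-7 | idle 7-9 | B 9-14 |
Completion: A=7  B=14  C=5
Turnaround (C−A): A=7  B=5  C=4
Waiting(C) = turnaround − burst = 4 − 4 = 0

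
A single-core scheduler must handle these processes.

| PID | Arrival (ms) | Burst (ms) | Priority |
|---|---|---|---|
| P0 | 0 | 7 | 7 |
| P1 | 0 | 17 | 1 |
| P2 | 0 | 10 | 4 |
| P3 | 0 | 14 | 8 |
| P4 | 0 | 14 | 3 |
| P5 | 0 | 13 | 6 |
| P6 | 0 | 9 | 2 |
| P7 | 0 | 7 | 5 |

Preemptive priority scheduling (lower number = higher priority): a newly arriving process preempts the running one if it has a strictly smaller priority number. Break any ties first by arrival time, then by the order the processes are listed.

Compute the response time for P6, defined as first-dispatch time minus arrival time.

Timeline: | P1 0-17 | P6 17-26 | P4 26-40 | P2 40-50 | P7 50-57 | P5 57-70 | P0 70-77 | P3 77-91 |
Completion: P0=77  P1=17  P2=50  P3=91  P4=40  P5=70  P6=26  P7=57
Response(P6) = first start − arrival = 17 − 0 = 17

17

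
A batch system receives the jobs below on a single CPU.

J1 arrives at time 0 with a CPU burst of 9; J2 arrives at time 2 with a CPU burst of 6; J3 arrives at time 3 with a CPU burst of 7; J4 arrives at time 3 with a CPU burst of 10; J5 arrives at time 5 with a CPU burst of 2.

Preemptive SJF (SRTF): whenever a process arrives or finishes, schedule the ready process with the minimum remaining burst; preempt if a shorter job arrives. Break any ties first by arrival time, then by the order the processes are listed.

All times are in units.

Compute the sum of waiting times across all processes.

45

Schedule: | J1 0-2 | J2 2-5 | J5 5-7 | J2 7-10 | J1 10-17 | J3 17-24 | J4 24-34 |
Completion: J1=17  J2=10  J3=24  J4=34  J5=7
Turnaround (C−A): J1=17  J2=8  J3=21  J4=31  J5=2
Waiting = turnaround − burst: J1=8, J2=2, J3=14, J4=21, J5=0
Total waiting = 8 + 2 + 14 + 21 + 0 = 45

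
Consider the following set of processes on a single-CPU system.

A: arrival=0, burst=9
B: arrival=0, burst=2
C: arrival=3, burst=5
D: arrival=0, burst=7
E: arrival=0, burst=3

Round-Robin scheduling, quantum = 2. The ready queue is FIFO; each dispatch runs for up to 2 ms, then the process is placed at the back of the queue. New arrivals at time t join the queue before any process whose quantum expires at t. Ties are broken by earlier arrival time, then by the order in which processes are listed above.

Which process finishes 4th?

Gantt: | A 0-2 | B 2-4 | D 4-6 | E 6-8 | A 8-10 | C 10-12 | D 12-14 | E 14-15 | A 15-17 | C 17-19 | D 19-21 | A 21-23 | C 23-24 | D 24-25 | A 25-26 |
Completion: A=26  B=4  C=24  D=25  E=15
Finish order: B → E → C → D → A

D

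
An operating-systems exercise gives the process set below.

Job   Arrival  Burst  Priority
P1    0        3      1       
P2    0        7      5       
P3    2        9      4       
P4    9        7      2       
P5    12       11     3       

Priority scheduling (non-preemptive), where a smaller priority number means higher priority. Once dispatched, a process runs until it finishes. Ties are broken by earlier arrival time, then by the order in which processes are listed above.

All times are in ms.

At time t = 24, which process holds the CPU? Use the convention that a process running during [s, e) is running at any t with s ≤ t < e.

Schedule: | P1 0-3 | P3 3-12 | P4 12-19 | P5 19-30 | P2 30-37 |
Completion: P1=3  P2=37  P3=12  P4=19  P5=30

P5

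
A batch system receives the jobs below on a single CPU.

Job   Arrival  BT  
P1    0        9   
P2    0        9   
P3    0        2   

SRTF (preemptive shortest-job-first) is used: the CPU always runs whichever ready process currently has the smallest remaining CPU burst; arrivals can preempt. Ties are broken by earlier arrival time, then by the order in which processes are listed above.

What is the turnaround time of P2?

Timeline: | P3 0-2 | P1 2-11 | P2 11-20 |
Completion: P1=11  P2=20  P3=2
Turnaround(P2) = completion − arrival = 20 − 0 = 20

20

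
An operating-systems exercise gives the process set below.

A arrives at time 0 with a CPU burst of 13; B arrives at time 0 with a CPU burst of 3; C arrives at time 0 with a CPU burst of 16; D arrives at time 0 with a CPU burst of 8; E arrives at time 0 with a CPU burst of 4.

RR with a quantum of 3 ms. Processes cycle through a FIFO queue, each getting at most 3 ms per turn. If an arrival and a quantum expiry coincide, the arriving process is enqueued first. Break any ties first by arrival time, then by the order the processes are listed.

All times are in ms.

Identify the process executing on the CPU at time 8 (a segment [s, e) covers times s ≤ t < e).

Timeline: | A 0-3 | B 3-6 | C 6-9 | D 9-12 | E 12-15 | A 15-18 | C 18-21 | D 21-24 | E 24-25 | A 25-28 | C 28-31 | D 31-33 | A 33-36 | C 36-39 | A 39-40 | C 40-44 |
Completion: A=40  B=6  C=44  D=33  E=25
Turnaround (C−A): A=40  B=6  C=44  D=33  E=25

C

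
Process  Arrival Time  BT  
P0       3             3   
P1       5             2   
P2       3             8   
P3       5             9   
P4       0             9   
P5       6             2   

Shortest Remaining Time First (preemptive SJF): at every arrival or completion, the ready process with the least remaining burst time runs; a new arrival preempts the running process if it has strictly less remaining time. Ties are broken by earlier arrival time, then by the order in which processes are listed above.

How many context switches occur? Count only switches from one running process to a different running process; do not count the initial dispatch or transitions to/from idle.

Gantt: | P4 0-3 | P0 3-6 | P1 6-8 | P5 8-10 | P4 10-16 | P2 16-24 | P3 24-33 |
Completion: P0=6  P1=8  P2=24  P3=33  P4=16  P5=10
Turnaround (C−A): P0=3  P1=3  P2=21  P3=28  P4=16  P5=4

6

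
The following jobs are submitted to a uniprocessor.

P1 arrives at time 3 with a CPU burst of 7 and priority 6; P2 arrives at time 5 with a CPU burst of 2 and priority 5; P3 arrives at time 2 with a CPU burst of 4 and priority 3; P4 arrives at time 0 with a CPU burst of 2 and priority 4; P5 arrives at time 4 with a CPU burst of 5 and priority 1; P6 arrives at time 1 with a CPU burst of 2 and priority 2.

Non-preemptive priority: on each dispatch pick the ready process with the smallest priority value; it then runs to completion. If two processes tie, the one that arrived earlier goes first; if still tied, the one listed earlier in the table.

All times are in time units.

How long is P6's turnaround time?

Gantt: | P4 0-2 | P6 2-4 | P5 4-9 | P3 9-13 | P2 13-15 | P1 15-22 |
Completion: P1=22  P2=15  P3=13  P4=2  P5=9  P6=4
Turnaround (C−A): P1=19  P2=10  P3=11  P4=2  P5=5  P6=3
Turnaround(P6) = completion − arrival = 4 − 1 = 3

3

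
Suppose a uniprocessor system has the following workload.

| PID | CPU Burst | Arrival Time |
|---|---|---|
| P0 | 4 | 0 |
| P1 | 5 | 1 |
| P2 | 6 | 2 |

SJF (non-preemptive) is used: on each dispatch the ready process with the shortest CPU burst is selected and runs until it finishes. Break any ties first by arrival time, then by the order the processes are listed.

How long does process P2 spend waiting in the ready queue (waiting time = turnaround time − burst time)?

Timeline: | P0 0-4 | P1 4-9 | P2 9-15 |
Completion: P0=4  P1=9  P2=15
Waiting(P2) = turnaround − burst = 13 − 6 = 7

7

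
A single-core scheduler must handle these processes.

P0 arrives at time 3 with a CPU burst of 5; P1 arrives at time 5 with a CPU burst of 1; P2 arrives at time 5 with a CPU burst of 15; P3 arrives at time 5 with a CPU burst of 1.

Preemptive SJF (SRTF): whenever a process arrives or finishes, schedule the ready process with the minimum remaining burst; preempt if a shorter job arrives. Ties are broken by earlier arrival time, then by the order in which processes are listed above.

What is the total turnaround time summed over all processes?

30

Schedule: | idle 0-3 | P0 3-5 | P1 5-6 | P3 6-7 | P0 7-10 | P2 10-25 |
Completion: P0=10  P1=6  P2=25  P3=7
Turnaround (C−A): P0=7  P1=1  P2=20  P3=2
Turnaround = completion − arrival: P0=7, P1=1, P2=20, P3=2
Total turnaround = 7 + 1 + 20 + 2 = 30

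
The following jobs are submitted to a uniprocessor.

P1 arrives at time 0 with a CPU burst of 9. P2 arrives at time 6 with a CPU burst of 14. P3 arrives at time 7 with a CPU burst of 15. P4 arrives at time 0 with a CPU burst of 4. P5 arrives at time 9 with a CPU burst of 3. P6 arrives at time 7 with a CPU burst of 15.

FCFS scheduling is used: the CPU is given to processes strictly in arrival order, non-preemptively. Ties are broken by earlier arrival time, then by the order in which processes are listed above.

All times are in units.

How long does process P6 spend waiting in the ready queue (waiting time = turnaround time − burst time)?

Timeline: | P1 0-9 | P4 9-13 | P2 13-27 | P3 27-42 | P6 42-57 | P5 57-60 |
Completion: P1=9  P2=27  P3=42  P4=13  P5=60  P6=57
Turnaround (C−A): P1=9  P2=21  P3=35  P4=13  P5=51  P6=50
Waiting(P6) = turnaround − burst = 50 − 15 = 35

35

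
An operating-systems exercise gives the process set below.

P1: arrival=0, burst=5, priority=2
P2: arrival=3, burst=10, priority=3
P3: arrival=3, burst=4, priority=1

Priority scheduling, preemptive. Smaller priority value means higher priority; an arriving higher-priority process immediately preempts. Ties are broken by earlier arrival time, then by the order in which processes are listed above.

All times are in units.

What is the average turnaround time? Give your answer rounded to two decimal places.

9.67

Gantt: | P1 0-3 | P3 3-7 | P1 7-9 | P2 9-19 |
Completion: P1=9  P2=19  P3=7
Turnaround (C−A): P1=9  P2=16  P3=4
Turnaround times: P1=9, P2=16, P3=4
Average turnaround = (9+16+4) / 3 = 29/3 = 9.67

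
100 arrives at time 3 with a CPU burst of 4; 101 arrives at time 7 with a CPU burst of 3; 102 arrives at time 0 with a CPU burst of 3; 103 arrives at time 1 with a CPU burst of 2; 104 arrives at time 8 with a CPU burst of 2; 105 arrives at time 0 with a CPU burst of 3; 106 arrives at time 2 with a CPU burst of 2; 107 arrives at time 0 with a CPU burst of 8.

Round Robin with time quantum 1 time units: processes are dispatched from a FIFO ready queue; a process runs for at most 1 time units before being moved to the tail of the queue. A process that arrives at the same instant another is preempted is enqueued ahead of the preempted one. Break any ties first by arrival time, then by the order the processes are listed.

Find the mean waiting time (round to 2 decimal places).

Schedule: | 102 0-1 | 105 1-2 | 107 2-3 | 103 3-4 | 102 4-5 | 106 5-6 | 105 6-7 | 100 7-8 | 107 8-9 | 103 9-10 | 102 10-11 | 106 11-12 | 101 12-13 | 105 13-14 | 104 14-15 | 100 15-16 | 107 16-17 | 101 17-18 | 104 18-19 | 100 19-20 | 107 20-21 | 101 21-22 | 100 22-23 | 107 23-27 |
Completion: 100=23  101=22  102=11  103=10  104=19  105=14  106=12  107=27
Turnaround (C−A): 100=20  101=15  102=11  103=9  104=11  105=14  106=10  107=27
Waiting times: 100=16, 101=12, 102=8, 103=7, 104=9, 105=11, 106=8, 107=19
Average waiting = (16+12+8+7+9+11+8+19) / 8 = 90/8 = 11.25

11.25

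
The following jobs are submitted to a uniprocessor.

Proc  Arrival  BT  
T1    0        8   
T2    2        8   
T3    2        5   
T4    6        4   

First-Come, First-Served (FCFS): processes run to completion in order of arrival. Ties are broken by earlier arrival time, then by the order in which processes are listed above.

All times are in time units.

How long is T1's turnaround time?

8

Schedule: | T1 0-8 | T2 8-16 | T3 16-21 | T4 21-25 |
Completion: T1=8  T2=16  T3=21  T4=25
Turnaround (C−A): T1=8  T2=14  T3=19  T4=19
Turnaround(T1) = completion − arrival = 8 − 0 = 8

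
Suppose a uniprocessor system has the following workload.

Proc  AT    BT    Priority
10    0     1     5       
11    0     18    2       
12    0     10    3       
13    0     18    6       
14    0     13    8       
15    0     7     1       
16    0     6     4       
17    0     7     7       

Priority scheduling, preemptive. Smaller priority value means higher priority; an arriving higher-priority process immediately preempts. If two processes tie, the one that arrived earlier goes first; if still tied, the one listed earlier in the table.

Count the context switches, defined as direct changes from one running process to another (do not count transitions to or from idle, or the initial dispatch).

Timeline: | 15 0-7 | 11 7-25 | 12 25-35 | 16 35-41 | 10 41-42 | 13 42-60 | 17 60-67 | 14 67-80 |
Completion: 10=42  11=25  12=35  13=60  14=80  15=7  16=41  17=67
Turnaround (C−A): 10=42  11=25  12=35  13=60  14=80  15=7  16=41  17=67

7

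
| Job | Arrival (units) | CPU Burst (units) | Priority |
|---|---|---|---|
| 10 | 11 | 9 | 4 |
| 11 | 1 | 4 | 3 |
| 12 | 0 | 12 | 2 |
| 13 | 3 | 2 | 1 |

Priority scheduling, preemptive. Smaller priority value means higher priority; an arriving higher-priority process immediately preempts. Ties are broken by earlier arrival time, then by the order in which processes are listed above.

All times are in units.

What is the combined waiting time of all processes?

Gantt: | 12 0-3 | 13 3-5 | 12 5-14 | 11 14-18 | 10 18-27 |
Completion: 10=27  11=18  12=14  13=5
Turnaround (C−A): 10=16  11=17  12=14  13=2
Waiting = turnaround − burst: 10=7, 11=13, 12=2, 13=0
Total waiting = 7 + 13 + 2 + 0 = 22

22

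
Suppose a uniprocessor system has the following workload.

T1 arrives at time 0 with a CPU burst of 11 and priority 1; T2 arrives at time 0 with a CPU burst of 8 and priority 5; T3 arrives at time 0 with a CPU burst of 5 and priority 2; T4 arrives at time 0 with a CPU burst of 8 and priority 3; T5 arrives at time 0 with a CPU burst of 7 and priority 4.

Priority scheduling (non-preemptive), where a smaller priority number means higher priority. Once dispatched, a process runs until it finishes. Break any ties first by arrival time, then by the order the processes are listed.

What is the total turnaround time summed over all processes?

Gantt: | T1 0-11 | T3 11-16 | T4 16-24 | T5 24-31 | T2 31-39 |
Completion: T1=11  T2=39  T3=16  T4=24  T5=31
Turnaround (C−A): T1=11  T2=39  T3=16  T4=24  T5=31
Turnaround = completion − arrival: T1=11, T2=39, T3=16, T4=24, T5=31
Total turnaround = 11 + 39 + 16 + 24 + 31 = 121

121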